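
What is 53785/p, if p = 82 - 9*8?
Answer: 10757/2 ≈ 5378.5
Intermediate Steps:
p = 10 (p = 82 - 72 = 10)
53785/p = 53785/10 = 53785*(1/10) = 10757/2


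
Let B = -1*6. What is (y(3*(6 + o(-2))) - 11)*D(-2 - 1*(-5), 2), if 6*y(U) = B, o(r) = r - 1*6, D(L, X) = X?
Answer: -24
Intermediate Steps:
o(r) = -6 + r (o(r) = r - 6 = -6 + r)
B = -6
y(U) = -1 (y(U) = (1/6)*(-6) = -1)
(y(3*(6 + o(-2))) - 11)*D(-2 - 1*(-5), 2) = (-1 - 11)*2 = -12*2 = -24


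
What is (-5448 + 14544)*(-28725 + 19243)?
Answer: -86248272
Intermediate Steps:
(-5448 + 14544)*(-28725 + 19243) = 9096*(-9482) = -86248272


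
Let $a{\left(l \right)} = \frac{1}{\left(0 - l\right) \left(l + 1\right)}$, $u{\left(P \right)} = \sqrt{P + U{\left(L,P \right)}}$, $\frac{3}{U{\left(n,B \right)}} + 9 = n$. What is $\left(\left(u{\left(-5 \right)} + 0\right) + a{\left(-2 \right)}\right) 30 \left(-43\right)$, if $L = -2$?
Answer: $645 - \frac{1290 i \sqrt{638}}{11} \approx 645.0 - 2962.2 i$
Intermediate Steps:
$U{\left(n,B \right)} = \frac{3}{-9 + n}$
$u{\left(P \right)} = \sqrt{- \frac{3}{11} + P}$ ($u{\left(P \right)} = \sqrt{P + \frac{3}{-9 - 2}} = \sqrt{P + \frac{3}{-11}} = \sqrt{P + 3 \left(- \frac{1}{11}\right)} = \sqrt{P - \frac{3}{11}} = \sqrt{- \frac{3}{11} + P}$)
$a{\left(l \right)} = - \frac{1}{l \left(1 + l\right)}$ ($a{\left(l \right)} = \frac{1}{- l \left(1 + l\right)} = \frac{1}{\left(-1\right) l \left(1 + l\right)} = - \frac{1}{l \left(1 + l\right)}$)
$\left(\left(u{\left(-5 \right)} + 0\right) + a{\left(-2 \right)}\right) 30 \left(-43\right) = \left(\left(\frac{\sqrt{-33 + 121 \left(-5\right)}}{11} + 0\right) - \frac{1}{\left(-2\right) \left(1 - 2\right)}\right) 30 \left(-43\right) = \left(\left(\frac{\sqrt{-33 - 605}}{11} + 0\right) - - \frac{1}{2 \left(-1\right)}\right) 30 \left(-43\right) = \left(\left(\frac{\sqrt{-638}}{11} + 0\right) - \left(- \frac{1}{2}\right) \left(-1\right)\right) 30 \left(-43\right) = \left(\left(\frac{i \sqrt{638}}{11} + 0\right) - \frac{1}{2}\right) 30 \left(-43\right) = \left(\frac{i \sqrt{638}}{11} - \frac{1}{2}\right) 30 \left(-43\right) = \left(- \frac{1}{2} + \frac{i \sqrt{638}}{11}\right) 30 \left(-43\right) = \left(-15 + \frac{30 i \sqrt{638}}{11}\right) \left(-43\right) = 645 - \frac{1290 i \sqrt{638}}{11}$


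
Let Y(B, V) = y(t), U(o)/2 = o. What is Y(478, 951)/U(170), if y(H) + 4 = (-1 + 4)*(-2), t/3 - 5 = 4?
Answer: -1/34 ≈ -0.029412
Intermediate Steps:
t = 27 (t = 15 + 3*4 = 15 + 12 = 27)
U(o) = 2*o
y(H) = -10 (y(H) = -4 + (-1 + 4)*(-2) = -4 + 3*(-2) = -4 - 6 = -10)
Y(B, V) = -10
Y(478, 951)/U(170) = -10/(2*170) = -10/340 = -10*1/340 = -1/34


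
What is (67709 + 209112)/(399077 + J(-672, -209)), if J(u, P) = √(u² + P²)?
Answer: 110472894217/159261956664 - 276821*√495265/159261956664 ≈ 0.69243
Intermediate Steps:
J(u, P) = √(P² + u²)
(67709 + 209112)/(399077 + J(-672, -209)) = (67709 + 209112)/(399077 + √((-209)² + (-672)²)) = 276821/(399077 + √(43681 + 451584)) = 276821/(399077 + √495265)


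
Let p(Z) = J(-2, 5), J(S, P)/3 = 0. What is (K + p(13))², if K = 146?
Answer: 21316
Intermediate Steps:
J(S, P) = 0 (J(S, P) = 3*0 = 0)
p(Z) = 0
(K + p(13))² = (146 + 0)² = 146² = 21316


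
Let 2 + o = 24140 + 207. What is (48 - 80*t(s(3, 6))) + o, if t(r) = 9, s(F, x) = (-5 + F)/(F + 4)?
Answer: 23673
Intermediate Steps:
s(F, x) = (-5 + F)/(4 + F)
o = 24345 (o = -2 + (24140 + 207) = -2 + 24347 = 24345)
(48 - 80*t(s(3, 6))) + o = (48 - 80*9) + 24345 = (48 - 720) + 24345 = -672 + 24345 = 23673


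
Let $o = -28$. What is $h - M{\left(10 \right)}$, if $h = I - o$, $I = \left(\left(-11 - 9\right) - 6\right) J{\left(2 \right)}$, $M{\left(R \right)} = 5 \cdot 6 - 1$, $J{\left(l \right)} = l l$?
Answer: $-105$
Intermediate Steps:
$J{\left(l \right)} = l^{2}$
$M{\left(R \right)} = 29$ ($M{\left(R \right)} = 30 - 1 = 29$)
$I = -104$ ($I = \left(\left(-11 - 9\right) - 6\right) 2^{2} = \left(-20 - 6\right) 4 = \left(-26\right) 4 = -104$)
$h = -76$ ($h = -104 - -28 = -104 + 28 = -76$)
$h - M{\left(10 \right)} = -76 - 29 = -105$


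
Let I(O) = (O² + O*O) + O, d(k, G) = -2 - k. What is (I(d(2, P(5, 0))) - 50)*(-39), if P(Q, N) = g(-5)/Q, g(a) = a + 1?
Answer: 858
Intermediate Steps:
g(a) = 1 + a
P(Q, N) = -4/Q (P(Q, N) = (1 - 5)/Q = -4/Q)
I(O) = O + 2*O² (I(O) = (O² + O²) + O = 2*O² + O = O + 2*O²)
(I(d(2, P(5, 0))) - 50)*(-39) = ((-2 - 1*2)*(1 + 2*(-2 - 1*2)) - 50)*(-39) = ((-2 - 2)*(1 + 2*(-2 - 2)) - 50)*(-39) = (-4*(1 + 2*(-4)) - 50)*(-39) = (-4*(1 - 8) - 50)*(-39) = (-4*(-7) - 50)*(-39) = (28 - 50)*(-39) = -22*(-39) = 858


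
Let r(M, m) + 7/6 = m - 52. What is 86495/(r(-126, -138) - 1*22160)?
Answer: -518970/134107 ≈ -3.8698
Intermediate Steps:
r(M, m) = -319/6 + m (r(M, m) = -7/6 + (m - 52) = -7/6 + (-52 + m) = -319/6 + m)
86495/(r(-126, -138) - 1*22160) = 86495/((-319/6 - 138) - 1*22160) = 86495/(-1147/6 - 22160) = 86495/(-134107/6) = 86495*(-6/134107) = -518970/134107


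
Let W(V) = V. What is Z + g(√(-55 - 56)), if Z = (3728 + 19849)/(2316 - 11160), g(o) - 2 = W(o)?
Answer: -1963/2948 + I*√111 ≈ -0.66588 + 10.536*I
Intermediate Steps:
g(o) = 2 + o
Z = -7859/2948 (Z = 23577/(-8844) = 23577*(-1/8844) = -7859/2948 ≈ -2.6659)
Z + g(√(-55 - 56)) = -7859/2948 + (2 + √(-55 - 56)) = -7859/2948 + (2 + √(-111)) = -7859/2948 + (2 + I*√111) = -1963/2948 + I*√111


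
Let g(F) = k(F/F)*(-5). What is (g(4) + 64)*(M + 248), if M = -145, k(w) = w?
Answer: 6077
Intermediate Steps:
g(F) = -5 (g(F) = (F/F)*(-5) = 1*(-5) = -5)
(g(4) + 64)*(M + 248) = (-5 + 64)*(-145 + 248) = 59*103 = 6077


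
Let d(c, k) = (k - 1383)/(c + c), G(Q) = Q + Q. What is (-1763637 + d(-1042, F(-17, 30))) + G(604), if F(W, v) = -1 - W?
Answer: -3672900669/2084 ≈ -1.7624e+6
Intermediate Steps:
G(Q) = 2*Q
d(c, k) = (-1383 + k)/(2*c) (d(c, k) = (-1383 + k)/((2*c)) = (-1383 + k)*(1/(2*c)) = (-1383 + k)/(2*c))
(-1763637 + d(-1042, F(-17, 30))) + G(604) = (-1763637 + (1/2)*(-1383 + (-1 - 1*(-17)))/(-1042)) + 2*604 = (-1763637 + (1/2)*(-1/1042)*(-1383 + (-1 + 17))) + 1208 = (-1763637 + (1/2)*(-1/1042)*(-1383 + 16)) + 1208 = (-1763637 + (1/2)*(-1/1042)*(-1367)) + 1208 = (-1763637 + 1367/2084) + 1208 = -3675418141/2084 + 1208 = -3672900669/2084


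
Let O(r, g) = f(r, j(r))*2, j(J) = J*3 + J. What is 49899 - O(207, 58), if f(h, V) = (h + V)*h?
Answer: -378591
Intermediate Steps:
j(J) = 4*J (j(J) = 3*J + J = 4*J)
f(h, V) = h*(V + h) (f(h, V) = (V + h)*h = h*(V + h))
O(r, g) = 10*r² (O(r, g) = (r*(4*r + r))*2 = (r*(5*r))*2 = (5*r²)*2 = 10*r²)
49899 - O(207, 58) = 49899 - 10*207² = 49899 - 10*42849 = 49899 - 1*428490 = 49899 - 428490 = -378591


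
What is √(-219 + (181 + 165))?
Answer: √127 ≈ 11.269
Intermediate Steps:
√(-219 + (181 + 165)) = √(-219 + 346) = √127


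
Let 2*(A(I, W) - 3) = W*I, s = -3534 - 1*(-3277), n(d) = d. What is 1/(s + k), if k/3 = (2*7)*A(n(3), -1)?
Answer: -1/194 ≈ -0.0051546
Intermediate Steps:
s = -257 (s = -3534 + 3277 = -257)
A(I, W) = 3 + I*W/2 (A(I, W) = 3 + (W*I)/2 = 3 + (I*W)/2 = 3 + I*W/2)
k = 63 (k = 3*((2*7)*(3 + (1/2)*3*(-1))) = 3*(14*(3 - 3/2)) = 3*(14*(3/2)) = 3*21 = 63)
1/(s + k) = 1/(-257 + 63) = 1/(-194) = -1/194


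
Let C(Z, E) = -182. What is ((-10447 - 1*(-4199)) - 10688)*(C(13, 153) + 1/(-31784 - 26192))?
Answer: 22337807061/7247 ≈ 3.0824e+6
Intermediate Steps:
((-10447 - 1*(-4199)) - 10688)*(C(13, 153) + 1/(-31784 - 26192)) = ((-10447 - 1*(-4199)) - 10688)*(-182 + 1/(-31784 - 26192)) = ((-10447 + 4199) - 10688)*(-182 + 1/(-57976)) = (-6248 - 10688)*(-182 - 1/57976) = -16936*(-10551633/57976) = 22337807061/7247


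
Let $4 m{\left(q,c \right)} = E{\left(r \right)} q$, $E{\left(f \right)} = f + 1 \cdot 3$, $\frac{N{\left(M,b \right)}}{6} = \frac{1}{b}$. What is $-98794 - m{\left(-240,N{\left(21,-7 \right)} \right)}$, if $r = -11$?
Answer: $-99274$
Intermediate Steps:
$N{\left(M,b \right)} = \frac{6}{b}$
$E{\left(f \right)} = 3 + f$ ($E{\left(f \right)} = f + 3 = 3 + f$)
$m{\left(q,c \right)} = - 2 q$ ($m{\left(q,c \right)} = \frac{\left(3 - 11\right) q}{4} = \frac{\left(-8\right) q}{4} = - 2 q$)
$-98794 - m{\left(-240,N{\left(21,-7 \right)} \right)} = -98794 - \left(-2\right) \left(-240\right) = -98794 - 480 = -99274$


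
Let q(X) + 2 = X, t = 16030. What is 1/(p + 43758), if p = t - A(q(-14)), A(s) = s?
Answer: 1/59804 ≈ 1.6721e-5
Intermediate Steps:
q(X) = -2 + X
p = 16046 (p = 16030 - (-2 - 14) = 16030 - 1*(-16) = 16030 + 16 = 16046)
1/(p + 43758) = 1/(16046 + 43758) = 1/59804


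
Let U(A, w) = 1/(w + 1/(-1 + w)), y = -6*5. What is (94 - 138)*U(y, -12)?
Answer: 572/157 ≈ 3.6433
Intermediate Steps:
y = -30
(94 - 138)*U(y, -12) = (94 - 138)*((-1 - 12)/(1 + (-12)**2 - 1*(-12))) = -44*(-13)/(1 + 144 + 12) = -44*(-13)/157 = -44*(-13/157) = 572/157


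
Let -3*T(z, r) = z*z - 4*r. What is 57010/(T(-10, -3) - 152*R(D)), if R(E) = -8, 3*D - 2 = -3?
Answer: 85515/1768 ≈ 48.368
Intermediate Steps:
D = -⅓ (D = ⅔ + (⅓)*(-3) = ⅔ - 1 = -⅓ ≈ -0.33333)
T(z, r) = -z²/3 + 4*r/3 (T(z, r) = -(z*z - 4*r)/3 = -(z² - 4*r)/3 = -z²/3 + 4*r/3)
57010/(T(-10, -3) - 152*R(D)) = 57010/((-⅓*(-10)² + (4/3)*(-3)) - 152*(-8)) = 57010/((-⅓*100 - 4) + 1216) = 57010/((-100/3 - 4) + 1216) = 57010/(-112/3 + 1216) = 57010/(3536/3) = 57010*(3/3536) = 85515/1768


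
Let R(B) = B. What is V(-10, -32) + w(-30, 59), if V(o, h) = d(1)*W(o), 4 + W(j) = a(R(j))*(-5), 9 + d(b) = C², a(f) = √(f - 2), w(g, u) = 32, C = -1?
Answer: 64 + 80*I*√3 ≈ 64.0 + 138.56*I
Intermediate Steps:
a(f) = √(-2 + f)
d(b) = -8 (d(b) = -9 + (-1)² = -9 + 1 = -8)
W(j) = -4 - 5*√(-2 + j) (W(j) = -4 + √(-2 + j)*(-5) = -4 - 5*√(-2 + j))
V(o, h) = 32 + 40*√(-2 + o) (V(o, h) = -8*(-4 - 5*√(-2 + o)) = 32 + 40*√(-2 + o))
V(-10, -32) + w(-30, 59) = (32 + 40*√(-2 - 10)) + 32 = (32 + 40*√(-12)) + 32 = (32 + 40*(2*I*√3)) + 32 = (32 + 80*I*√3) + 32 = 64 + 80*I*√3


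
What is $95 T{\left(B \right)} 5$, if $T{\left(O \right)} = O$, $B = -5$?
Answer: $-2375$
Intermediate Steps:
$95 T{\left(B \right)} 5 = 95 \left(-5\right) 5 = \left(-475\right) 5 = -2375$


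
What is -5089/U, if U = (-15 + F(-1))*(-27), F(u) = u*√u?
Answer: -25445/2034 + 5089*I/6102 ≈ -12.51 + 0.83399*I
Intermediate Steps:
F(u) = u^(3/2)
U = 405 + 27*I (U = (-15 + (-1)^(3/2))*(-27) = (-15 - I)*(-27) = 405 + 27*I ≈ 405.0 + 27.0*I)
-5089/U = -5089*(405 - 27*I)/164754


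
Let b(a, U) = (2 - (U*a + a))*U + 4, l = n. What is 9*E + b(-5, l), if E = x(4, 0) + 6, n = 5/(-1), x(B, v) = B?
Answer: 184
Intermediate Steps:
n = -5 (n = 5*(-1) = -5)
l = -5
b(a, U) = 4 + U*(2 - a - U*a) (b(a, U) = (2 - (a + U*a))*U + 4 = (2 + (-a - U*a))*U + 4 = (2 - a - U*a)*U + 4 = U*(2 - a - U*a) + 4 = 4 + U*(2 - a - U*a))
E = 10 (E = 4 + 6 = 10)
9*E + b(-5, l) = 9*10 + (4 + 2*(-5) - 1*(-5)*(-5) - 1*(-5)*(-5)²) = 90 + (4 - 10 - 25 - 1*(-5)*25) = 90 + (4 - 10 - 25 + 125) = 90 + 94 = 184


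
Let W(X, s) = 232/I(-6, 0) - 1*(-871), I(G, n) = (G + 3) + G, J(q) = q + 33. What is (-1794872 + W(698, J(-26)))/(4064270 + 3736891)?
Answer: -16146241/70210449 ≈ -0.22997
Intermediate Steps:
J(q) = 33 + q
I(G, n) = 3 + 2*G (I(G, n) = (3 + G) + G = 3 + 2*G)
W(X, s) = 7607/9 (W(X, s) = 232/(3 + 2*(-6)) - 1*(-871) = 232/(3 - 12) + 871 = 232/(-9) + 871 = 232*(-1/9) + 871 = -232/9 + 871 = 7607/9)
(-1794872 + W(698, J(-26)))/(4064270 + 3736891) = (-1794872 + 7607/9)/(4064270 + 3736891) = -16146241/9/7801161 = -16146241/9*1/7801161 = -16146241/70210449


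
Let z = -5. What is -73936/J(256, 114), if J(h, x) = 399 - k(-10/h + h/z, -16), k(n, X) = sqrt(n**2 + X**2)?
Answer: -12083390054400/64028491151 - 47319040*sqrt(1180238449)/64028491151 ≈ -214.11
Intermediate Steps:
k(n, X) = sqrt(X**2 + n**2)
J(h, x) = 399 - sqrt(256 + (-10/h - h/5)**2) (J(h, x) = 399 - sqrt((-16)**2 + (-10/h + h/(-5))**2) = 399 - sqrt(256 + (-10/h + h*(-1/5))**2) = 399 - sqrt(256 + (-10/h - h/5)**2))
-73936/J(256, 114) = -73936/(399 - sqrt(6500 + 256**2 + 2500/256**2)/5) = -73936/(399 - sqrt(6500 + 65536 + 2500*(1/65536))/5) = -73936/(399 - sqrt(6500 + 65536 + 625/16384)/5) = -73936/(399 - sqrt(1180238449)/640)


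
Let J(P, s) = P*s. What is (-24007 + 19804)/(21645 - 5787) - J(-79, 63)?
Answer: 8769007/1762 ≈ 4976.7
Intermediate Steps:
(-24007 + 19804)/(21645 - 5787) - J(-79, 63) = (-24007 + 19804)/(21645 - 5787) - (-79)*63 = -4203/15858 - 1*(-4977) = -4203*1/15858 + 4977 = -467/1762 + 4977 = 8769007/1762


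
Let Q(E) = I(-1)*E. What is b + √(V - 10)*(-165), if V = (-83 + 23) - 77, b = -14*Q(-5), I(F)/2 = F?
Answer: -140 - 1155*I*√3 ≈ -140.0 - 2000.5*I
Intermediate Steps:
I(F) = 2*F
Q(E) = -2*E (Q(E) = (2*(-1))*E = -2*E)
b = -140 (b = -(-28)*(-5) = -14*10 = -140)
V = -137 (V = -60 - 77 = -137)
b + √(V - 10)*(-165) = -140 + √(-137 - 10)*(-165) = -140 + √(-147)*(-165) = -140 + (7*I*√3)*(-165) = -140 - 1155*I*√3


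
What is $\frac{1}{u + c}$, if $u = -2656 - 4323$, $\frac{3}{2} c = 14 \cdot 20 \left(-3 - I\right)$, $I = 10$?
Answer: $- \frac{3}{28217} \approx -0.00010632$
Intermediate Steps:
$c = - \frac{7280}{3}$ ($c = \frac{2 \cdot 14 \cdot 20 \left(-3 - 10\right)}{3} = \frac{2 \cdot 280 \left(-3 - 10\right)}{3} = \frac{2 \cdot 280 \left(-13\right)}{3} = \frac{2}{3} \left(-3640\right) = - \frac{7280}{3} \approx -2426.7$)
$u = -6979$
$\frac{1}{u + c} = \frac{1}{-6979 - \frac{7280}{3}} = \frac{1}{- \frac{28217}{3}} = - \frac{3}{28217}$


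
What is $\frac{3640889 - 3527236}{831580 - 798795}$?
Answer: $\frac{113653}{32785} \approx 3.4666$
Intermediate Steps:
$\frac{3640889 - 3527236}{831580 - 798795} = \frac{113653}{32785}$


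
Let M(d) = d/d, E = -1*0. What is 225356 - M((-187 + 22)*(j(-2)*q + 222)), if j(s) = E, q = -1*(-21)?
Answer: 225355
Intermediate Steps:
q = 21
E = 0
j(s) = 0
M(d) = 1
225356 - M((-187 + 22)*(j(-2)*q + 222)) = 225356 - 1*1 = 225356 - 1 = 225355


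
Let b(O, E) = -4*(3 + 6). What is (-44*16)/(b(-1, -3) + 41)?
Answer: -704/5 ≈ -140.80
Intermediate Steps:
b(O, E) = -36 (b(O, E) = -4*9 = -36)
(-44*16)/(b(-1, -3) + 41) = (-44*16)/(-36 + 41) = -704/5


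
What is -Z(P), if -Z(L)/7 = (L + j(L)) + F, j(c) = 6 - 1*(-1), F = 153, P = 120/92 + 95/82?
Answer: 2144835/1886 ≈ 1137.2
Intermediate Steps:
P = 4645/1886 (P = 120*(1/92) + 95*(1/82) = 30/23 + 95/82 = 4645/1886 ≈ 2.4629)
j(c) = 7 (j(c) = 6 + 1 = 7)
Z(L) = -1120 - 7*L (Z(L) = -7*((L + 7) + 153) = -7*((7 + L) + 153) = -7*(160 + L) = -1120 - 7*L)
-Z(P) = -(-1120 - 7*4645/1886) = -(-1120 - 32515/1886) = -1*(-2144835/1886) = 2144835/1886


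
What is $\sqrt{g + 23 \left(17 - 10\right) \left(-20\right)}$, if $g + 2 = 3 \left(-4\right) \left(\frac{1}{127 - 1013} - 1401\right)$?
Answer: $\frac{2 \sqrt{666756642}}{443} \approx 116.58$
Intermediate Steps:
$g = \frac{7446836}{443}$ ($g = -2 + 3 \left(-4\right) \left(\frac{1}{127 - 1013} - 1401\right) = -2 - 12 \left(\frac{1}{-886} - 1401\right) = -2 - 12 \left(- \frac{1}{886} - 1401\right) = -2 - - \frac{7447722}{443} = -2 + \frac{7447722}{443} = \frac{7446836}{443} \approx 16810.0$)
$\sqrt{g + 23 \left(17 - 10\right) \left(-20\right)} = \sqrt{\frac{7446836}{443} + 23 \left(17 - 10\right) \left(-20\right)} = \sqrt{\frac{7446836}{443} + 23 \cdot 7 \left(-20\right)} = \sqrt{\frac{7446836}{443} + 161 \left(-20\right)} = \sqrt{\frac{7446836}{443} - 3220} = \sqrt{\frac{6020376}{443}} = \frac{2 \sqrt{666756642}}{443}$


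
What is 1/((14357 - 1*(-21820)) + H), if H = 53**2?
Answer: 1/38986 ≈ 2.5650e-5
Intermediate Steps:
H = 2809
1/((14357 - 1*(-21820)) + H) = 1/((14357 - 1*(-21820)) + 2809) = 1/((14357 + 21820) + 2809) = 1/(36177 + 2809) = 1/38986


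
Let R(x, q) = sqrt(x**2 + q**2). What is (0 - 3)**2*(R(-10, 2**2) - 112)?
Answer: -1008 + 18*sqrt(29) ≈ -911.07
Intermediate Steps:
R(x, q) = sqrt(q**2 + x**2)
(0 - 3)**2*(R(-10, 2**2) - 112) = (0 - 3)**2*(sqrt((2**2)**2 + (-10)**2) - 112) = (-3)**2*(sqrt(4**2 + 100) - 112) = 9*(sqrt(16 + 100) - 112) = 9*(sqrt(116) - 112) = 9*(2*sqrt(29) - 112) = 9*(-112 + 2*sqrt(29)) = -1008 + 18*sqrt(29)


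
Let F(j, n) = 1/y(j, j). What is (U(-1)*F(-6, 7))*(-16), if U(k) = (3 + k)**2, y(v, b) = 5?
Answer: -64/5 ≈ -12.800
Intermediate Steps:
F(j, n) = 1/5
(U(-1)*F(-6, 7))*(-16) = ((3 - 1)**2*(1/5))*(-16) = (2**2*(1/5))*(-16) = (4*(1/5))*(-16) = (4/5)*(-16) = -64/5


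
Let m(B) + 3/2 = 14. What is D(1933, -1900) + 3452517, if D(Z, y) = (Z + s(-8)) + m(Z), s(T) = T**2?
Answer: 6909053/2 ≈ 3.4545e+6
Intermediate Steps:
m(B) = 25/2 (m(B) = -3/2 + 14 = 25/2)
D(Z, y) = 153/2 + Z (D(Z, y) = (Z + (-8)**2) + 25/2 = (Z + 64) + 25/2 = (64 + Z) + 25/2 = 153/2 + Z)
D(1933, -1900) + 3452517 = (153/2 + 1933) + 3452517 = 4019/2 + 3452517 = 6909053/2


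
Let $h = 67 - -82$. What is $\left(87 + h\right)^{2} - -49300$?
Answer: $104996$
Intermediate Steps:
$h = 149$ ($h = 67 + 82 = 149$)
$\left(87 + h\right)^{2} - -49300 = \left(87 + 149\right)^{2} - -49300 = 236^{2} + 49300 = 55696 + 49300 = 104996$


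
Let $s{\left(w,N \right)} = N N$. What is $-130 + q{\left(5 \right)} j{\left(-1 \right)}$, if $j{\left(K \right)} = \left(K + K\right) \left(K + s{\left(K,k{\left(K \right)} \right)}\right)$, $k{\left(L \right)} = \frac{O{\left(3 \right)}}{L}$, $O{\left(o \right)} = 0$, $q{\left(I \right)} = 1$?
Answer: $-128$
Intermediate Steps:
$k{\left(L \right)} = 0$ ($k{\left(L \right)} = \frac{0}{L} = 0$)
$s{\left(w,N \right)} = N^{2}$
$j{\left(K \right)} = 2 K^{2}$ ($j{\left(K \right)} = \left(K + K\right) \left(K + 0^{2}\right) = 2 K \left(K + 0\right) = 2 K K = 2 K^{2}$)
$-130 + q{\left(5 \right)} j{\left(-1 \right)} = -130 + 1 \cdot 2 \left(-1\right)^{2} = -130 + 1 \cdot 2 \cdot 1 = -130 + 1 \cdot 2 = -130 + 2 = -128$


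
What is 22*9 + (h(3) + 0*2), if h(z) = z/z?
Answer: 199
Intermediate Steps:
h(z) = 1
22*9 + (h(3) + 0*2) = 22*9 + (1 + 0*2) = 198 + (1 + 0) = 198 + 1 = 199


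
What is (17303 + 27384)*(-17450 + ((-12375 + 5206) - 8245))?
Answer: -1468593568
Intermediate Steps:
(17303 + 27384)*(-17450 + ((-12375 + 5206) - 8245)) = 44687*(-17450 + (-7169 - 8245)) = 44687*(-17450 - 15414) = 44687*(-32864) = -1468593568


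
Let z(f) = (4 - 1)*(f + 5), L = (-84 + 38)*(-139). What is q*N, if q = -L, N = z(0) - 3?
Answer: -76728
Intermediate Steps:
L = 6394 (L = -46*(-139) = 6394)
z(f) = 15 + 3*f (z(f) = 3*(5 + f) = 15 + 3*f)
N = 12 (N = (15 + 3*0) - 3 = (15 + 0) - 3 = 15 - 3 = 12)
q = -6394 (q = -1*6394 = -6394)
q*N = -6394*12 = -76728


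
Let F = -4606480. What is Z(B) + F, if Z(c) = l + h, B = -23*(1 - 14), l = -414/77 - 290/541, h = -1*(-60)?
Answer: -191889884244/41657 ≈ -4.6064e+6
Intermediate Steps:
h = 60
l = -246304/41657 (l = -414*1/77 - 290*1/541 = -414/77 - 290/541 = -246304/41657 ≈ -5.9127)
B = 299 (B = -23*(-13) = 299)
Z(c) = 2253116/41657 (Z(c) = -246304/41657 + 60 = 2253116/41657)
Z(B) + F = 2253116/41657 - 4606480 = -191889884244/41657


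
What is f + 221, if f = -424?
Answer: -203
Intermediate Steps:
f + 221 = -424 + 221 = -203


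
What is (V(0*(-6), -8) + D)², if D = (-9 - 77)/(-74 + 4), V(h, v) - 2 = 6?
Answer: 104329/1225 ≈ 85.167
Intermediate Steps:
V(h, v) = 8 (V(h, v) = 2 + 6 = 8)
D = 43/35 (D = -86/(-70) = -86*(-1/70) = 43/35 ≈ 1.2286)
(V(0*(-6), -8) + D)² = (8 + 43/35)² = (323/35)² = 104329/1225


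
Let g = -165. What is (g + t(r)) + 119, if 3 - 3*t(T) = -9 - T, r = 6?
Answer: -40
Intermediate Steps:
t(T) = 4 + T/3 (t(T) = 1 - (-9 - T)/3 = 1 + (3 + T/3) = 4 + T/3)
(g + t(r)) + 119 = (-165 + (4 + (⅓)*6)) + 119 = (-165 + (4 + 2)) + 119 = (-165 + 6) + 119 = -159 + 119 = -40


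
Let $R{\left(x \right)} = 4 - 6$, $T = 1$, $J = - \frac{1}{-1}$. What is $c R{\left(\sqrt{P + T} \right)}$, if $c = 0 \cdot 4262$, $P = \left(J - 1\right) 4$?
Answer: $0$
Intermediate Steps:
$J = 1$ ($J = \left(-1\right) \left(-1\right) = 1$)
$P = 0$ ($P = \left(1 - 1\right) 4 = 0 \cdot 4 = 0$)
$R{\left(x \right)} = -2$ ($R{\left(x \right)} = 4 - 6 = -2$)
$c = 0$
$c R{\left(\sqrt{P + T} \right)} = 0 \left(-2\right) = 0$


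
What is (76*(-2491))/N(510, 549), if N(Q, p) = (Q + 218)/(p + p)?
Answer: -25983621/91 ≈ -2.8553e+5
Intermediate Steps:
N(Q, p) = (218 + Q)/(2*p) (N(Q, p) = (218 + Q)/((2*p)) = (218 + Q)*(1/(2*p)) = (218 + Q)/(2*p))
(76*(-2491))/N(510, 549) = (76*(-2491))/(((½)*(218 + 510)/549)) = -189316/((½)*(1/549)*728) = -189316/364/549 = -189316*549/364 = -25983621/91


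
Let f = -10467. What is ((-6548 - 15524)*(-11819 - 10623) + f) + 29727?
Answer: 495359084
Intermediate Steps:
((-6548 - 15524)*(-11819 - 10623) + f) + 29727 = ((-6548 - 15524)*(-11819 - 10623) - 10467) + 29727 = (-22072*(-22442) - 10467) + 29727 = (495339824 - 10467) + 29727 = 495329357 + 29727 = 495359084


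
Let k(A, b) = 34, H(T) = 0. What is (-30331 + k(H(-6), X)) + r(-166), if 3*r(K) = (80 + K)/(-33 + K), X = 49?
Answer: -18087223/597 ≈ -30297.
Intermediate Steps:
r(K) = (80 + K)/(3*(-33 + K)) (r(K) = ((80 + K)/(-33 + K))/3 = (80 + K)/(3*(-33 + K)))
(-30331 + k(H(-6), X)) + r(-166) = (-30331 + 34) + (80 - 166)/(3*(-33 - 166)) = -30297 + (⅓)*(-86)/(-199) = -30297 + (⅓)*(-1/199)*(-86) = -30297 + 86/597 = -18087223/597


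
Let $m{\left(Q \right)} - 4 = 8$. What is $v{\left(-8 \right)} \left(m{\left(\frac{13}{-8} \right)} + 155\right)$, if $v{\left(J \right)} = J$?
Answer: $-1336$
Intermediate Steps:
$m{\left(Q \right)} = 12$ ($m{\left(Q \right)} = 4 + 8 = 12$)
$v{\left(-8 \right)} \left(m{\left(\frac{13}{-8} \right)} + 155\right) = - 8 \left(12 + 155\right) = \left(-8\right) 167 = -1336$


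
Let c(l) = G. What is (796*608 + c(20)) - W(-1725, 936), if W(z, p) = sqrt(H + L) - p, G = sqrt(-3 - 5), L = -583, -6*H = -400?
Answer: 484904 + 2*I*sqrt(2) - I*sqrt(4647)/3 ≈ 4.849e+5 - 19.895*I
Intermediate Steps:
H = 200/3 (H = -1/6*(-400) = 200/3 ≈ 66.667)
G = 2*I*sqrt(2) (G = sqrt(-8) = 2*I*sqrt(2) ≈ 2.8284*I)
c(l) = 2*I*sqrt(2)
W(z, p) = -p + I*sqrt(4647)/3 (W(z, p) = sqrt(200/3 - 583) - p = sqrt(-1549/3) - p = I*sqrt(4647)/3 - p = -p + I*sqrt(4647)/3)
(796*608 + c(20)) - W(-1725, 936) = (796*608 + 2*I*sqrt(2)) - (-1*936 + I*sqrt(4647)/3) = (483968 + 2*I*sqrt(2)) - (-936 + I*sqrt(4647)/3) = (483968 + 2*I*sqrt(2)) + (936 - I*sqrt(4647)/3) = 484904 + 2*I*sqrt(2) - I*sqrt(4647)/3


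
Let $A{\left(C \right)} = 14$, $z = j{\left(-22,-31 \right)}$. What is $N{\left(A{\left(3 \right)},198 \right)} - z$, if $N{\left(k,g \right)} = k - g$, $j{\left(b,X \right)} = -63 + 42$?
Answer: $-163$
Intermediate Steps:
$j{\left(b,X \right)} = -21$
$z = -21$
$N{\left(A{\left(3 \right)},198 \right)} - z = \left(14 - 198\right) - -21 = \left(14 - 198\right) + 21 = -184 + 21 = -163$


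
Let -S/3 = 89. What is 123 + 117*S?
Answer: -31116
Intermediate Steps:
S = -267 (S = -3*89 = -267)
123 + 117*S = 123 + 117*(-267) = 123 - 31239 = -31116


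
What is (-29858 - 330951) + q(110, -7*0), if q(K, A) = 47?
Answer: -360762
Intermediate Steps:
(-29858 - 330951) + q(110, -7*0) = (-29858 - 330951) + 47 = -360809 + 47 = -360762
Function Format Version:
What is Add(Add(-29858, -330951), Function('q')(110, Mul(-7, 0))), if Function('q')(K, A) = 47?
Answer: -360762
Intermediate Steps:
Add(Add(-29858, -330951), Function('q')(110, Mul(-7, 0))) = Add(Add(-29858, -330951), 47) = Add(-360809, 47) = -360762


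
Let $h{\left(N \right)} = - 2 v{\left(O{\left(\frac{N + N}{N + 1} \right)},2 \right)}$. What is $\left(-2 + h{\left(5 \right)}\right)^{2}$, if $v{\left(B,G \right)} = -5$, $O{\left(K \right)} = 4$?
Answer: $64$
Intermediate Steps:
$h{\left(N \right)} = 10$ ($h{\left(N \right)} = \left(-2\right) \left(-5\right) = 10$)
$\left(-2 + h{\left(5 \right)}\right)^{2} = \left(-2 + 10\right)^{2} = 8^{2} = 64$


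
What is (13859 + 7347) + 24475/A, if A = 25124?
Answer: 48436729/2284 ≈ 21207.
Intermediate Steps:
(13859 + 7347) + 24475/A = (13859 + 7347) + 24475/25124 = 21206 + 24475*(1/25124) = 21206 + 2225/2284 = 48436729/2284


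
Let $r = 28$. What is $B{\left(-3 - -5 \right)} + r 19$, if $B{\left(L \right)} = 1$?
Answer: $533$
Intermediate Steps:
$B{\left(-3 - -5 \right)} + r 19 = 1 + 28 \cdot 19 = 1 + 532 = 533$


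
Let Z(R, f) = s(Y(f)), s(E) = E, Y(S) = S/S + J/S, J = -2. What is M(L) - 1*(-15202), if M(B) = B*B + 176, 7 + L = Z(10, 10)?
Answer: 385411/25 ≈ 15416.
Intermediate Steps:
Y(S) = 1 - 2/S (Y(S) = S/S - 2/S = 1 - 2/S)
Z(R, f) = (-2 + f)/f
L = -31/5 (L = -7 + (-2 + 10)/10 = -7 + (⅒)*8 = -7 + ⅘ = -31/5 ≈ -6.2000)
M(B) = 176 + B² (M(B) = B² + 176 = 176 + B²)
M(L) - 1*(-15202) = (176 + (-31/5)²) - 1*(-15202) = (176 + 961/25) + 15202 = 5361/25 + 15202 = 385411/25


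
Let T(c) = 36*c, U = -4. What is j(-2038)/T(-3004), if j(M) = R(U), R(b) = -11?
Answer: 11/108144 ≈ 0.00010172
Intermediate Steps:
j(M) = -11
j(-2038)/T(-3004) = -11/(36*(-3004)) = -11/(-108144) = -11*(-1/108144) = 11/108144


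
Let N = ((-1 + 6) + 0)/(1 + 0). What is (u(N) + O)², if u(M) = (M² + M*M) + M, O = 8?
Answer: 3969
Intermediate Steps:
N = 5 (N = (5 + 0)/1 = 5*1 = 5)
u(M) = M + 2*M² (u(M) = (M² + M²) + M = 2*M² + M = M + 2*M²)
(u(N) + O)² = (5*(1 + 2*5) + 8)² = (5*(1 + 10) + 8)² = (5*11 + 8)² = (55 + 8)² = 63² = 3969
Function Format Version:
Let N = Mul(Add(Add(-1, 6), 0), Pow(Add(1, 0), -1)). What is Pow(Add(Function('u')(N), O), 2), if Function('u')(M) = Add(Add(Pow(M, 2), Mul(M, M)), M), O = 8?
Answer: 3969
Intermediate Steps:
N = 5 (N = Mul(Add(5, 0), Pow(1, -1)) = Mul(5, 1) = 5)
Function('u')(M) = Add(M, Mul(2, Pow(M, 2))) (Function('u')(M) = Add(Add(Pow(M, 2), Pow(M, 2)), M) = Add(Mul(2, Pow(M, 2)), M) = Add(M, Mul(2, Pow(M, 2))))
Pow(Add(Function('u')(N), O), 2) = Pow(Add(Mul(5, Add(1, Mul(2, 5))), 8), 2) = Pow(Add(Mul(5, Add(1, 10)), 8), 2) = Pow(Add(Mul(5, 11), 8), 2) = Pow(Add(55, 8), 2) = Pow(63, 2) = 3969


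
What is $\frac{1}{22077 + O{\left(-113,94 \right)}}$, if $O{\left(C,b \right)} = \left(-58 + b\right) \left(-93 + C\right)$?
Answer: $\frac{1}{14661} \approx 6.8208 \cdot 10^{-5}$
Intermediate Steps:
$O{\left(C,b \right)} = \left(-93 + C\right) \left(-58 + b\right)$
$\frac{1}{22077 + O{\left(-113,94 \right)}} = \frac{1}{22077 - 7416} = \frac{1}{14661}$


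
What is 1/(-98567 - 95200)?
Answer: -1/193767 ≈ -5.1608e-6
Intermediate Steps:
1/(-98567 - 95200) = 1/(-193767) = -1/193767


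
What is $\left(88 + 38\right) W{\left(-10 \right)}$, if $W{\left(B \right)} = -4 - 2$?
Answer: $-756$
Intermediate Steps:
$W{\left(B \right)} = -6$
$\left(88 + 38\right) W{\left(-10 \right)} = \left(88 + 38\right) \left(-6\right) = 126 \left(-6\right) = -756$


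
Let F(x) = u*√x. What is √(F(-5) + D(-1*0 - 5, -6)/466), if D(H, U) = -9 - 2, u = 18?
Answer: √(-5126 + 3908808*I*√5)/466 ≈ 4.4847 + 4.4874*I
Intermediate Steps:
D(H, U) = -11
F(x) = 18*√x
√(F(-5) + D(-1*0 - 5, -6)/466) = √(18*√(-5) - 11/466) = √(18*(I*√5) - 11*1/466) = √(18*I*√5 - 11/466) = √(-11/466 + 18*I*√5)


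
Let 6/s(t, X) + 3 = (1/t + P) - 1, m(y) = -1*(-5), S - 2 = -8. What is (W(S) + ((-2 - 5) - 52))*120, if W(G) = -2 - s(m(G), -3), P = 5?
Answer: -7920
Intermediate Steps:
S = -6 (S = 2 - 8 = -6)
m(y) = 5
s(t, X) = 6/(1 + 1/t) (s(t, X) = 6/(-3 + ((1/t + 5) - 1)) = 6/(-3 + ((5 + 1/t) - 1)) = 6/(-3 + (4 + 1/t)) = 6/(1 + 1/t))
W(G) = -7 (W(G) = -2 - 6*5/(1 + 5) = -2 - 6*5/6 = -2 - 1*5 = -2 - 5 = -7)
(W(S) + ((-2 - 5) - 52))*120 = (-7 + ((-2 - 5) - 52))*120 = (-7 + (-7 - 52))*120 = (-7 - 59)*120 = -66*120 = -7920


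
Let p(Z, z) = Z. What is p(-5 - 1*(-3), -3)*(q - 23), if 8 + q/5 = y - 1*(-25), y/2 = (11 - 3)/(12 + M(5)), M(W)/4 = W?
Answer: -129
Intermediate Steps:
M(W) = 4*W
y = ½ (y = 2*((11 - 3)/(12 + 4*5)) = 2*(8/(12 + 20)) = 2*(8/32) = 2*(8*(1/32)) = 2*(¼) = ½ ≈ 0.50000)
q = 175/2 (q = -40 + 5*(½ - 1*(-25)) = -40 + 5*(½ + 25) = -40 + 5*(51/2) = -40 + 255/2 = 175/2 ≈ 87.500)
p(-5 - 1*(-3), -3)*(q - 23) = (-5 - 1*(-3))*(175/2 - 23) = (-5 + 3)*(129/2) = -2*129/2 = -129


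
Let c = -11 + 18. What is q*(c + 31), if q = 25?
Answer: 950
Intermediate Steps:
c = 7
q*(c + 31) = 25*(7 + 31) = 25*38 = 950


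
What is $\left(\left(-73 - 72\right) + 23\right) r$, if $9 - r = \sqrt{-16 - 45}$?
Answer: $-1098 + 122 i \sqrt{61} \approx -1098.0 + 952.85 i$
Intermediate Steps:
$r = 9 - i \sqrt{61}$ ($r = 9 - \sqrt{-16 - 45} = 9 - \sqrt{-61} = 9 - i \sqrt{61} \approx 9.0 - 7.8102 i$)
$\left(\left(-73 - 72\right) + 23\right) r = \left(\left(-73 - 72\right) + 23\right) \left(9 - i \sqrt{61}\right) = \left(-145 + 23\right) \left(9 - i \sqrt{61}\right) = - 122 \left(9 - i \sqrt{61}\right) = -1098 + 122 i \sqrt{61}$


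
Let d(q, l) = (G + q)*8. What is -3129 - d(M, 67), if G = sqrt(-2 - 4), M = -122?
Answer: -2153 - 8*I*sqrt(6) ≈ -2153.0 - 19.596*I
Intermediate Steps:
G = I*sqrt(6) (G = sqrt(-6) = I*sqrt(6) ≈ 2.4495*I)
d(q, l) = 8*q + 8*I*sqrt(6) (d(q, l) = (I*sqrt(6) + q)*8 = (q + I*sqrt(6))*8 = 8*q + 8*I*sqrt(6))
-3129 - d(M, 67) = -3129 - (8*(-122) + 8*I*sqrt(6)) = -3129 - (-976 + 8*I*sqrt(6)) = -3129 + (976 - 8*I*sqrt(6)) = -2153 - 8*I*sqrt(6)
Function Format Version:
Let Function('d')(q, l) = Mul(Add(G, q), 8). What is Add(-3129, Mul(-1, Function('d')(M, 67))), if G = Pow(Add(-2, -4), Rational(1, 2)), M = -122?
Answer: Add(-2153, Mul(-8, I, Pow(6, Rational(1, 2)))) ≈ Add(-2153.0, Mul(-19.596, I))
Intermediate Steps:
G = Mul(I, Pow(6, Rational(1, 2))) (G = Pow(-6, Rational(1, 2)) = Mul(I, Pow(6, Rational(1, 2))) ≈ Mul(2.4495, I))
Function('d')(q, l) = Add(Mul(8, q), Mul(8, I, Pow(6, Rational(1, 2)))) (Function('d')(q, l) = Mul(Add(Mul(I, Pow(6, Rational(1, 2))), q), 8) = Mul(Add(q, Mul(I, Pow(6, Rational(1, 2)))), 8) = Add(Mul(8, q), Mul(8, I, Pow(6, Rational(1, 2)))))
Add(-3129, Mul(-1, Function('d')(M, 67))) = Add(-3129, Mul(-1, Add(Mul(8, -122), Mul(8, I, Pow(6, Rational(1, 2)))))) = Add(-3129, Mul(-1, Add(-976, Mul(8, I, Pow(6, Rational(1, 2)))))) = Add(-3129, Add(976, Mul(-8, I, Pow(6, Rational(1, 2))))) = Add(-2153, Mul(-8, I, Pow(6, Rational(1, 2))))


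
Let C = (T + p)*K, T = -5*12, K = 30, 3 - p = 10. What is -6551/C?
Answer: 6551/2010 ≈ 3.2592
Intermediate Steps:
p = -7 (p = 3 - 1*10 = 3 - 10 = -7)
T = -60
C = -2010 (C = (-60 - 7)*30 = -67*30 = -2010)
-6551/C = -6551/(-2010) = -6551*(-1/2010) = 6551/2010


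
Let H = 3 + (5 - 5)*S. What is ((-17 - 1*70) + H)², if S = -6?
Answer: 7056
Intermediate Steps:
H = 3 (H = 3 + (5 - 5)*(-6) = 3 + 0*(-6) = 3 + 0 = 3)
((-17 - 1*70) + H)² = ((-17 - 1*70) + 3)² = ((-17 - 70) + 3)² = (-87 + 3)² = (-84)² = 7056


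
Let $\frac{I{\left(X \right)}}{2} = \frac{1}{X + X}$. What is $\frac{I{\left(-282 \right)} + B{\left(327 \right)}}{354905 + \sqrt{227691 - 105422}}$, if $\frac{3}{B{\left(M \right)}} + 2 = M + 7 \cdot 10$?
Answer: $\frac{32012431}{2806079776050168} - \frac{451 \sqrt{122269}}{14030398880250840} \approx 1.1397 \cdot 10^{-8}$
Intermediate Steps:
$B{\left(M \right)} = \frac{3}{68 + M}$ ($B{\left(M \right)} = \frac{3}{-2 + \left(M + 7 \cdot 10\right)} = \frac{3}{-2 + \left(M + 70\right)} = \frac{3}{-2 + \left(70 + M\right)} = \frac{3}{68 + M}$)
$I{\left(X \right)} = \frac{1}{X}$ ($I{\left(X \right)} = \frac{2}{X + X} = \frac{2}{2 X} = 2 \frac{1}{2 X} = \frac{1}{X}$)
$\frac{I{\left(-282 \right)} + B{\left(327 \right)}}{354905 + \sqrt{227691 - 105422}} = \frac{\frac{1}{-282} + \frac{3}{68 + 327}}{354905 + \sqrt{227691 - 105422}} = \frac{- \frac{1}{282} + \frac{3}{395}}{354905 + \sqrt{122269}} = \frac{451}{111390 \left(354905 + \sqrt{122269}\right)}$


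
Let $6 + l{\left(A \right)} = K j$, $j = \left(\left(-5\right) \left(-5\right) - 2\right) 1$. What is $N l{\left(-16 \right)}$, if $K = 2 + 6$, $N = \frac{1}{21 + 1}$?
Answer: $\frac{89}{11} \approx 8.0909$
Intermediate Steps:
$N = \frac{1}{22} \approx 0.045455$
$j = 23$ ($j = \left(25 - 2\right) 1 = 23 \cdot 1 = 23$)
$K = 8$
$l{\left(A \right)} = 178$ ($l{\left(A \right)} = -6 + 8 \cdot 23 = -6 + 184 = 178$)
$N l{\left(-16 \right)} = \frac{1}{22} \cdot 178 = \frac{89}{11}$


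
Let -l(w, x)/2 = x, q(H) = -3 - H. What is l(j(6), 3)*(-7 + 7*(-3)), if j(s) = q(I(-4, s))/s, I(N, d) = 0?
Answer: 168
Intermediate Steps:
j(s) = -3/s (j(s) = (-3 - 1*0)/s = (-3 + 0)/s = -3/s)
l(w, x) = -2*x
l(j(6), 3)*(-7 + 7*(-3)) = (-2*3)*(-7 + 7*(-3)) = -6*(-7 - 21) = -6*(-28) = 168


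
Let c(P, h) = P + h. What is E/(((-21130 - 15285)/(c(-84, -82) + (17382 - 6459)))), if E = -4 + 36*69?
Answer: -5335472/7283 ≈ -732.59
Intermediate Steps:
E = 2480 (E = -4 + 2484 = 2480)
E/(((-21130 - 15285)/(c(-84, -82) + (17382 - 6459)))) = 2480/(((-21130 - 15285)/((-84 - 82) + (17382 - 6459)))) = 2480/((-36415/(-166 + 10923))) = 2480/((-36415/10757)) = 2480/((-36415*1/10757)) = 2480/(-36415/10757) = 2480*(-10757/36415) = -5335472/7283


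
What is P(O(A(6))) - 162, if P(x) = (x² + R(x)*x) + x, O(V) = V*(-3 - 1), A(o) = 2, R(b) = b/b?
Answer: -114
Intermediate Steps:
R(b) = 1
O(V) = -4*V (O(V) = V*(-4) = -4*V)
P(x) = x² + 2*x (P(x) = (x² + 1*x) + x = (x² + x) + x = (x + x²) + x = x² + 2*x)
P(O(A(6))) - 162 = (-4*2)*(2 - 4*2) - 162 = -8*(2 - 8) - 162 = -8*(-6) - 162 = 48 - 162 = -114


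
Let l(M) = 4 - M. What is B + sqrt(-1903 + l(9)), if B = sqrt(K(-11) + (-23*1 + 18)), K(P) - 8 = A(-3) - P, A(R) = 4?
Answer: 3*sqrt(2) + 6*I*sqrt(53) ≈ 4.2426 + 43.681*I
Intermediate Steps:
K(P) = 12 - P (K(P) = 8 + (4 - P) = 12 - P)
B = 3*sqrt(2) (B = sqrt((12 - 1*(-11)) + (-23*1 + 18)) = sqrt((12 + 11) + (-23 + 18)) = sqrt(23 - 5) = sqrt(18) = 3*sqrt(2) ≈ 4.2426)
B + sqrt(-1903 + l(9)) = 3*sqrt(2) + sqrt(-1903 + (4 - 1*9)) = 3*sqrt(2) + sqrt(-1903 + (4 - 9)) = 3*sqrt(2) + sqrt(-1903 - 5) = 3*sqrt(2) + sqrt(-1908) = 3*sqrt(2) + 6*I*sqrt(53)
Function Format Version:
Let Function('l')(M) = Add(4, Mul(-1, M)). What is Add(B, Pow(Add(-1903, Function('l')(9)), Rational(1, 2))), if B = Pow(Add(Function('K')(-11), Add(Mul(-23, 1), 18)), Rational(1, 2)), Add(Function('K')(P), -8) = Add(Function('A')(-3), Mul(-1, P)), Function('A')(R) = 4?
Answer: Add(Mul(3, Pow(2, Rational(1, 2))), Mul(6, I, Pow(53, Rational(1, 2)))) ≈ Add(4.2426, Mul(43.681, I))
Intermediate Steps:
Function('K')(P) = Add(12, Mul(-1, P)) (Function('K')(P) = Add(8, Add(4, Mul(-1, P))) = Add(12, Mul(-1, P)))
B = Mul(3, Pow(2, Rational(1, 2))) (B = Pow(Add(Add(12, Mul(-1, -11)), Add(Mul(-23, 1), 18)), Rational(1, 2)) = Pow(Add(Add(12, 11), Add(-23, 18)), Rational(1, 2)) = Pow(Add(23, -5), Rational(1, 2)) = Pow(18, Rational(1, 2)) = Mul(3, Pow(2, Rational(1, 2))) ≈ 4.2426)
Add(B, Pow(Add(-1903, Function('l')(9)), Rational(1, 2))) = Add(Mul(3, Pow(2, Rational(1, 2))), Pow(Add(-1903, Add(4, Mul(-1, 9))), Rational(1, 2))) = Add(Mul(3, Pow(2, Rational(1, 2))), Pow(Add(-1903, Add(4, -9)), Rational(1, 2))) = Add(Mul(3, Pow(2, Rational(1, 2))), Pow(Add(-1903, -5), Rational(1, 2))) = Add(Mul(3, Pow(2, Rational(1, 2))), Pow(-1908, Rational(1, 2))) = Add(Mul(3, Pow(2, Rational(1, 2))), Mul(6, I, Pow(53, Rational(1, 2))))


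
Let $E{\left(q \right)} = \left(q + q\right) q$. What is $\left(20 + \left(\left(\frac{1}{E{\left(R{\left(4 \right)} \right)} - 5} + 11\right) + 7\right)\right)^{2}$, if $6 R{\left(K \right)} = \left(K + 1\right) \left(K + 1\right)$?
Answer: $\frac{414041104}{286225} \approx 1446.6$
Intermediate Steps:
$R{\left(K \right)} = \frac{\left(1 + K\right)^{2}}{6}$ ($R{\left(K \right)} = \frac{\left(K + 1\right) \left(K + 1\right)}{6} = \frac{\left(1 + K\right) \left(1 + K\right)}{6} = \frac{\left(1 + K\right)^{2}}{6}$)
$E{\left(q \right)} = 2 q^{2}$ ($E{\left(q \right)} = 2 q q = 2 q^{2}$)
$\left(20 + \left(\left(\frac{1}{E{\left(R{\left(4 \right)} \right)} - 5} + 11\right) + 7\right)\right)^{2} = \left(20 + \left(\left(\frac{1}{2 \left(\frac{\left(1 + 4\right)^{2}}{6}\right)^{2} - 5} + 11\right) + 7\right)\right)^{2} = \left(20 + \left(\left(\frac{1}{2 \left(\frac{5^{2}}{6}\right)^{2} - 5} + 11\right) + 7\right)\right)^{2} = \left(20 + \left(\left(\frac{1}{2 \left(\frac{1}{6} \cdot 25\right)^{2} - 5} + 11\right) + 7\right)\right)^{2} = \left(20 + \left(\left(\frac{1}{2 \left(\frac{25}{6}\right)^{2} - 5} + 11\right) + 7\right)\right)^{2} = \left(20 + \left(\left(\frac{1}{2 \cdot \frac{625}{36} - 5} + 11\right) + 7\right)\right)^{2} = \left(20 + \left(\left(\frac{1}{\frac{625}{18} - 5} + 11\right) + 7\right)\right)^{2} = \left(20 + \left(\left(\frac{1}{\frac{535}{18}} + 11\right) + 7\right)\right)^{2} = \left(20 + \left(\left(\frac{18}{535} + 11\right) + 7\right)\right)^{2} = \left(20 + \left(\frac{5903}{535} + 7\right)\right)^{2} = \left(20 + \frac{9648}{535}\right)^{2} = \left(\frac{20348}{535}\right)^{2} = \frac{414041104}{286225}$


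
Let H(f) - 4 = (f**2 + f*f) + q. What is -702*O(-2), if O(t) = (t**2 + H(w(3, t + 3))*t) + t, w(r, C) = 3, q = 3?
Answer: 33696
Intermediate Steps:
H(f) = 7 + 2*f**2 (H(f) = 4 + ((f**2 + f*f) + 3) = 4 + ((f**2 + f**2) + 3) = 4 + (2*f**2 + 3) = 4 + (3 + 2*f**2) = 7 + 2*f**2)
O(t) = t**2 + 26*t (O(t) = (t**2 + (7 + 2*3**2)*t) + t = (t**2 + (7 + 2*9)*t) + t = (t**2 + (7 + 18)*t) + t = (t**2 + 25*t) + t = t**2 + 26*t)
-702*O(-2) = -(-1404)*(26 - 2) = -(-1404)*24 = -702*(-48) = 33696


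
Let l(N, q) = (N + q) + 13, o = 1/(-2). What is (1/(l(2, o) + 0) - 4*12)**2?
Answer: 1932100/841 ≈ 2297.4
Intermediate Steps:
o = -1/2 ≈ -0.50000
l(N, q) = 13 + N + q
(1/(l(2, o) + 0) - 4*12)**2 = (1/((13 + 2 - 1/2) + 0) - 4*12)**2 = (1/(29/2 + 0) - 48)**2 = (1/(29/2) - 48)**2 = (2/29 - 48)**2 = (-1390/29)**2 = 1932100/841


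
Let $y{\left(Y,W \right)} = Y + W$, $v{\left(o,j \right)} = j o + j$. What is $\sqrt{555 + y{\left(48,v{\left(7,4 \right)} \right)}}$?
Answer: $\sqrt{635} \approx 25.199$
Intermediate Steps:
$v{\left(o,j \right)} = j + j o$
$y{\left(Y,W \right)} = W + Y$
$\sqrt{555 + y{\left(48,v{\left(7,4 \right)} \right)}} = \sqrt{555 + \left(4 \left(1 + 7\right) + 48\right)} = \sqrt{555 + \left(4 \cdot 8 + 48\right)} = \sqrt{555 + \left(32 + 48\right)} = \sqrt{555 + 80} = \sqrt{635}$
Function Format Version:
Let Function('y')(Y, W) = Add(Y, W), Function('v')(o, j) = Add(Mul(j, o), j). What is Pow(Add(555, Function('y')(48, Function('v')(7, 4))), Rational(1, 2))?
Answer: Pow(635, Rational(1, 2)) ≈ 25.199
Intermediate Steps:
Function('v')(o, j) = Add(j, Mul(j, o))
Function('y')(Y, W) = Add(W, Y)
Pow(Add(555, Function('y')(48, Function('v')(7, 4))), Rational(1, 2)) = Pow(Add(555, Add(Mul(4, Add(1, 7)), 48)), Rational(1, 2)) = Pow(Add(555, Add(Mul(4, 8), 48)), Rational(1, 2)) = Pow(Add(555, Add(32, 48)), Rational(1, 2)) = Pow(Add(555, 80), Rational(1, 2)) = Pow(635, Rational(1, 2))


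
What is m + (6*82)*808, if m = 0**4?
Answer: 397536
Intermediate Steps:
m = 0
m + (6*82)*808 = 0 + (6*82)*808 = 0 + 492*808 = 0 + 397536 = 397536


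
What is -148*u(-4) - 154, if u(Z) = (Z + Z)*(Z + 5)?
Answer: 1030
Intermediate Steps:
u(Z) = 2*Z*(5 + Z) (u(Z) = (2*Z)*(5 + Z) = 2*Z*(5 + Z))
-148*u(-4) - 154 = -296*(-4)*(5 - 4) - 154 = -296*(-4) - 154 = -148*(-8) - 154 = 1184 - 154 = 1030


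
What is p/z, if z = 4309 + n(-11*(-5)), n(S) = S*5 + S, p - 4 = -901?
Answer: -897/4639 ≈ -0.19336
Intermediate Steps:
p = -897 (p = 4 - 901 = -897)
n(S) = 6*S (n(S) = 5*S + S = 6*S)
z = 4639 (z = 4309 + 6*(-11*(-5)) = 4309 + 6*55 = 4309 + 330 = 4639)
p/z = -897/4639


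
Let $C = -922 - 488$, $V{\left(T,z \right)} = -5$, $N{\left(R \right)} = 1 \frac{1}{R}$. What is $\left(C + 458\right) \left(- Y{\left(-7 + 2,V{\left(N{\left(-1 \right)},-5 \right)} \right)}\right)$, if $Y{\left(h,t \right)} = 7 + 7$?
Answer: $13328$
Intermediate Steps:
$N{\left(R \right)} = \frac{1}{R}$
$Y{\left(h,t \right)} = 14$
$C = -1410$ ($C = -922 - 488 = -1410$)
$\left(C + 458\right) \left(- Y{\left(-7 + 2,V{\left(N{\left(-1 \right)},-5 \right)} \right)}\right) = \left(-1410 + 458\right) \left(\left(-1\right) 14\right) = \left(-952\right) \left(-14\right) = 13328$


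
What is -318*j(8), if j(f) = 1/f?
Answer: -159/4 ≈ -39.750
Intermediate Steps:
j(f) = 1/f
-318*j(8) = -318/8 = -318*1/8 = -159/4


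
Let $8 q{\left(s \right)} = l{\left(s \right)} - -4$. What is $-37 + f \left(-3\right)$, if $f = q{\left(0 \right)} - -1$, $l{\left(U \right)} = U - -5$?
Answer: $- \frac{347}{8} \approx -43.375$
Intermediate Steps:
$l{\left(U \right)} = 5 + U$ ($l{\left(U \right)} = U + 5 = 5 + U$)
$q{\left(s \right)} = \frac{9}{8} + \frac{s}{8}$ ($q{\left(s \right)} = \frac{\left(5 + s\right) - -4}{8} = \frac{\left(5 + s\right) + 4}{8} = \frac{9 + s}{8} = \frac{9}{8} + \frac{s}{8}$)
$f = \frac{17}{8}$ ($f = \left(\frac{9}{8} + \frac{1}{8} \cdot 0\right) - -1 = \left(\frac{9}{8} + 0\right) + 1 = \frac{9}{8} + 1 = \frac{17}{8} \approx 2.125$)
$-37 + f \left(-3\right) = -37 + \frac{17}{8} \left(-3\right) = -37 - \frac{51}{8} = - \frac{347}{8}$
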